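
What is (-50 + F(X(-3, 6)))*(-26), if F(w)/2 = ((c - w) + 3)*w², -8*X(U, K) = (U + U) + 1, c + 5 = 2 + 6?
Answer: 152425/128 ≈ 1190.8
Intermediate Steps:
c = 3 (c = -5 + (2 + 6) = -5 + 8 = 3)
X(U, K) = -⅛ - U/4 (X(U, K) = -((U + U) + 1)/8 = -(2*U + 1)/8 = -(1 + 2*U)/8 = -⅛ - U/4)
F(w) = 2*w²*(6 - w) (F(w) = 2*(((3 - w) + 3)*w²) = 2*((6 - w)*w²) = 2*(w²*(6 - w)) = 2*w²*(6 - w))
(-50 + F(X(-3, 6)))*(-26) = (-50 + 2*(-⅛ - ¼*(-3))²*(6 - (-⅛ - ¼*(-3))))*(-26) = (-50 + 2*(-⅛ + ¾)²*(6 - (-⅛ + ¾)))*(-26) = (-50 + 2*(5/8)²*(6 - 1*5/8))*(-26) = (-50 + 2*(25/64)*(6 - 5/8))*(-26) = (-50 + 2*(25/64)*(43/8))*(-26) = (-50 + 1075/256)*(-26) = -11725/256*(-26) = 152425/128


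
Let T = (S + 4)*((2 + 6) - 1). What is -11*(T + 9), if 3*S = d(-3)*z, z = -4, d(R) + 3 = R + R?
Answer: -1331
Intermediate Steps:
d(R) = -3 + 2*R (d(R) = -3 + (R + R) = -3 + 2*R)
S = 12 (S = ((-3 + 2*(-3))*(-4))/3 = ((-3 - 6)*(-4))/3 = (-9*(-4))/3 = (1/3)*36 = 12)
T = 112 (T = (12 + 4)*((2 + 6) - 1) = 16*(8 - 1) = 16*7 = 112)
-11*(T + 9) = -11*(112 + 9) = -11*121 = -1331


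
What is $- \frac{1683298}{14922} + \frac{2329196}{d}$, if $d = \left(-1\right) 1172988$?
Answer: $- \frac{27906175238}{243101763} \approx -114.79$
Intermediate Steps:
$d = -1172988$
$- \frac{1683298}{14922} + \frac{2329196}{d} = - \frac{1683298}{14922} + \frac{2329196}{-1172988} = \left(-1683298\right) \frac{1}{14922} + 2329196 \left(- \frac{1}{1172988}\right) = - \frac{841649}{7461} - \frac{582299}{293247} = - \frac{27906175238}{243101763}$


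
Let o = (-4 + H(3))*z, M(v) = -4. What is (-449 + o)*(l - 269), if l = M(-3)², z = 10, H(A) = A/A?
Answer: 121187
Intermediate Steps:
H(A) = 1
o = -30 (o = (-4 + 1)*10 = -3*10 = -30)
l = 16 (l = (-4)² = 16)
(-449 + o)*(l - 269) = (-449 - 30)*(16 - 269) = -479*(-253) = 121187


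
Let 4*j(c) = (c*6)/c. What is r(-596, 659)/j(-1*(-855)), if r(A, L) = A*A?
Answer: 710432/3 ≈ 2.3681e+5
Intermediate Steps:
r(A, L) = A²
j(c) = 3/2 (j(c) = ((c*6)/c)/4 = ((6*c)/c)/4 = (¼)*6 = 3/2)
r(-596, 659)/j(-1*(-855)) = (-596)²/(3/2) = 355216*(⅔) = 710432/3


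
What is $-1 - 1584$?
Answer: $-1585$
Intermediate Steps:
$-1 - 1584 = -1585$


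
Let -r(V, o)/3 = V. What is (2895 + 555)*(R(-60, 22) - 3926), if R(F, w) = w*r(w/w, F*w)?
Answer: -13772400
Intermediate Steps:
r(V, o) = -3*V
R(F, w) = -3*w (R(F, w) = w*(-3*w/w) = w*(-3*1) = w*(-3) = -3*w)
(2895 + 555)*(R(-60, 22) - 3926) = (2895 + 555)*(-3*22 - 3926) = 3450*(-66 - 3926) = 3450*(-3992) = -13772400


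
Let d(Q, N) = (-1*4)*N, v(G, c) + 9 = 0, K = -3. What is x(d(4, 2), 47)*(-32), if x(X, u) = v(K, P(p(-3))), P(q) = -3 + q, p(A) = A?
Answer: 288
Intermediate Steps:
v(G, c) = -9 (v(G, c) = -9 + 0 = -9)
d(Q, N) = -4*N
x(X, u) = -9
x(d(4, 2), 47)*(-32) = -9*(-32) = 288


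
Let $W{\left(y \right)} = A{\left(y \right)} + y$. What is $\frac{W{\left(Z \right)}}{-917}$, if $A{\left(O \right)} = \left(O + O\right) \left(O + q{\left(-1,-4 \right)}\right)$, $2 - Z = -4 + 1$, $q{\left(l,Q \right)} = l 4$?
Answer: $- \frac{15}{917} \approx -0.016358$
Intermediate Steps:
$q{\left(l,Q \right)} = 4 l$
$Z = 5$ ($Z = 2 - \left(-4 + 1\right) = 2 - -3 = 2 + 3 = 5$)
$A{\left(O \right)} = 2 O \left(-4 + O\right)$ ($A{\left(O \right)} = \left(O + O\right) \left(O + 4 \left(-1\right)\right) = 2 O \left(O - 4\right) = 2 O \left(-4 + O\right)$)
$W{\left(y \right)} = y + 2 y \left(-4 + y\right)$ ($W{\left(y \right)} = 2 y \left(-4 + y\right) + y = y + 2 y \left(-4 + y\right)$)
$\frac{W{\left(Z \right)}}{-917} = \frac{5 \left(-7 + 2 \cdot 5\right)}{-917} = - \frac{5 \left(-7 + 10\right)}{917} = - \frac{5 \cdot 3}{917} = \left(- \frac{1}{917}\right) 15 = - \frac{15}{917}$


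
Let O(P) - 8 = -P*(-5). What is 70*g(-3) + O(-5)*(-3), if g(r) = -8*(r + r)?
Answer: 3411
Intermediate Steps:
O(P) = 8 + 5*P (O(P) = 8 - P*(-5) = 8 - (-5)*P = 8 + 5*P)
g(r) = -16*r
70*g(-3) + O(-5)*(-3) = 70*(-16*(-3)) + (8 + 5*(-5))*(-3) = 70*48 + (8 - 25)*(-3) = 3360 - 17*(-3) = 3360 + 51 = 3411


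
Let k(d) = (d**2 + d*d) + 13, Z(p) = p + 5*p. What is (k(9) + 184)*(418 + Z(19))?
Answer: 190988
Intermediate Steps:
Z(p) = 6*p
k(d) = 13 + 2*d**2 (k(d) = (d**2 + d**2) + 13 = 2*d**2 + 13 = 13 + 2*d**2)
(k(9) + 184)*(418 + Z(19)) = ((13 + 2*9**2) + 184)*(418 + 6*19) = ((13 + 2*81) + 184)*(418 + 114) = ((13 + 162) + 184)*532 = (175 + 184)*532 = 359*532 = 190988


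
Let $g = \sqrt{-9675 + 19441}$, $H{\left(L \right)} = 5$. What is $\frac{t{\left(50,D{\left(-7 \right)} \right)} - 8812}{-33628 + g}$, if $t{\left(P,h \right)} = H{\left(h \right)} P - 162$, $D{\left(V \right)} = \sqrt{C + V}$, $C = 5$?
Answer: $\frac{48895112}{188472103} + \frac{1454 \sqrt{9766}}{188472103} \approx 0.26019$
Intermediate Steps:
$D{\left(V \right)} = \sqrt{5 + V}$
$g = \sqrt{9766} \approx 98.823$
$t{\left(P,h \right)} = -162 + 5 P$ ($t{\left(P,h \right)} = 5 P - 162 = -162 + 5 P$)
$\frac{t{\left(50,D{\left(-7 \right)} \right)} - 8812}{-33628 + g} = \frac{\left(-162 + 5 \cdot 50\right) - 8812}{-33628 + \sqrt{9766}} = \frac{\left(-162 + 250\right) - 8812}{-33628 + \sqrt{9766}} = \frac{88 - 8812}{-33628 + \sqrt{9766}} = - \frac{8724}{-33628 + \sqrt{9766}}$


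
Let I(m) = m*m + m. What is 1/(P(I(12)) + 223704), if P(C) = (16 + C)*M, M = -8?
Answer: 1/222328 ≈ 4.4979e-6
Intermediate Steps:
I(m) = m + m² (I(m) = m² + m = m + m²)
P(C) = -128 - 8*C (P(C) = (16 + C)*(-8) = -128 - 8*C)
1/(P(I(12)) + 223704) = 1/((-128 - 96*(1 + 12)) + 223704) = 1/((-128 - 96*13) + 223704) = 1/((-128 - 8*156) + 223704) = 1/((-128 - 1248) + 223704) = 1/(-1376 + 223704) = 1/222328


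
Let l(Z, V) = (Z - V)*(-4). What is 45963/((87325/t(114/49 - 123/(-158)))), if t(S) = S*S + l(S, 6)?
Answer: 11692613107143/1046827020260 ≈ 11.170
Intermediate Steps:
l(Z, V) = -4*Z + 4*V
t(S) = 24 + S² - 4*S (t(S) = S*S + (-4*S + 4*6) = S² + (-4*S + 24) = S² + (24 - 4*S) = 24 + S² - 4*S)
45963/((87325/t(114/49 - 123/(-158)))) = 45963/((87325/(24 + (114/49 - 123/(-158))² - 4*(114/49 - 123/(-158))))) = 45963/((87325/(24 + (114*(1/49) - 123*(-1/158))² - 4*(114*(1/49) - 123*(-1/158))))) = 45963/((87325/(24 + (114/49 + 123/158)² - 4*(114/49 + 123/158)))) = 45963/((87325/(24 + (24039/7742)² - 4*24039/7742))) = 45963/((87325/(24 + 577873521/59938564 - 48078/3871))) = 45963/((87325/(1271959305/59938564))) = 45963/((87325*(59938564/1271959305))) = 45963/(1046827020260/254391861) = 45963*(254391861/1046827020260) = 11692613107143/1046827020260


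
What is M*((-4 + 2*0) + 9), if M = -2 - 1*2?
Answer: -20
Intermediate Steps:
M = -4 (M = -2 - 2 = -4)
M*((-4 + 2*0) + 9) = -4*((-4 + 2*0) + 9) = -4*((-4 + 0) + 9) = -4*(-4 + 9) = -4*5 = -20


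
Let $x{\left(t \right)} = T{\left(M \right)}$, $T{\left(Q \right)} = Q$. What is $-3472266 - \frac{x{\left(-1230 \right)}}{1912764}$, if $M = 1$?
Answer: $- \frac{6641625403225}{1912764} \approx -3.4723 \cdot 10^{6}$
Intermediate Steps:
$x{\left(t \right)} = 1$
$-3472266 - \frac{x{\left(-1230 \right)}}{1912764} = -3472266 - 1 \cdot \frac{1}{1912764} = -3472266 - \frac{1}{1912764} = - \frac{6641625403225}{1912764}$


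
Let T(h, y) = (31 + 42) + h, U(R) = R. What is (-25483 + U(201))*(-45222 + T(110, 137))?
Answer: 1138675998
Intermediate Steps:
T(h, y) = 73 + h
(-25483 + U(201))*(-45222 + T(110, 137)) = (-25483 + 201)*(-45222 + (73 + 110)) = -25282*(-45222 + 183) = -25282*(-45039) = 1138675998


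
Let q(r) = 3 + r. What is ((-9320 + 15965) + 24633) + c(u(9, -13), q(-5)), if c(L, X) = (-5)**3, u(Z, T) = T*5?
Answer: 31153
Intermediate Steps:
u(Z, T) = 5*T
c(L, X) = -125
((-9320 + 15965) + 24633) + c(u(9, -13), q(-5)) = ((-9320 + 15965) + 24633) - 125 = (6645 + 24633) - 125 = 31278 - 125 = 31153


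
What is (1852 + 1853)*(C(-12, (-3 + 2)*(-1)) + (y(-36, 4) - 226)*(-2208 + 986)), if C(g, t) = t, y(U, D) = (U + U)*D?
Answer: 2327143845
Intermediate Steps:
y(U, D) = 2*D*U (y(U, D) = (2*U)*D = 2*D*U)
(1852 + 1853)*(C(-12, (-3 + 2)*(-1)) + (y(-36, 4) - 226)*(-2208 + 986)) = (1852 + 1853)*((-3 + 2)*(-1) + (2*4*(-36) - 226)*(-2208 + 986)) = 3705*(-1*(-1) + (-288 - 226)*(-1222)) = 3705*(1 - 514*(-1222)) = 3705*(1 + 628108) = 3705*628109 = 2327143845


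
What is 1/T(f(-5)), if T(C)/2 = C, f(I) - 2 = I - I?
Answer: 1/4 ≈ 0.25000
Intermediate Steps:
f(I) = 2 (f(I) = 2 + (I - I) = 2 + 0 = 2)
T(C) = 2*C
1/T(f(-5)) = 1/(2*2) = 1/4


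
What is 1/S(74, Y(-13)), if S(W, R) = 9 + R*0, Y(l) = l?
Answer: ⅑ ≈ 0.11111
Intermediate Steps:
S(W, R) = 9 (S(W, R) = 9 + 0 = 9)
1/S(74, Y(-13)) = 1/9 = ⅑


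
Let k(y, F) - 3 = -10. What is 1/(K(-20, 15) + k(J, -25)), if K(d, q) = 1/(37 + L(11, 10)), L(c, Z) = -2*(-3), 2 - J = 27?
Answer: -43/300 ≈ -0.14333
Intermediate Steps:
J = -25 (J = 2 - 1*27 = 2 - 27 = -25)
L(c, Z) = 6
k(y, F) = -7 (k(y, F) = 3 - 10 = -7)
K(d, q) = 1/43 (K(d, q) = 1/(37 + 6) = 1/43)
1/(K(-20, 15) + k(J, -25)) = 1/(1/43 - 7) = 1/(-300/43) = -43/300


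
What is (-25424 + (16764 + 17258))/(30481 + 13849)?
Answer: 4299/22165 ≈ 0.19395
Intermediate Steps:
(-25424 + (16764 + 17258))/(30481 + 13849) = (-25424 + 34022)/44330 = 8598*(1/44330) = 4299/22165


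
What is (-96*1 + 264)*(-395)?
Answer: -66360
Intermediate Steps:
(-96*1 + 264)*(-395) = (-96 + 264)*(-395) = 168*(-395) = -66360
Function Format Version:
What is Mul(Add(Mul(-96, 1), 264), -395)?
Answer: -66360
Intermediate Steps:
Mul(Add(Mul(-96, 1), 264), -395) = Mul(Add(-96, 264), -395) = Mul(168, -395) = -66360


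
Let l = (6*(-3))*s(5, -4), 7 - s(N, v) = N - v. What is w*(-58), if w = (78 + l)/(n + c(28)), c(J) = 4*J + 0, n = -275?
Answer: 6612/163 ≈ 40.564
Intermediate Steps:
s(N, v) = 7 + v - N (s(N, v) = 7 - (N - v) = 7 + (v - N) = 7 + v - N)
c(J) = 4*J
l = 36 (l = (6*(-3))*(7 - 4 - 1*5) = -18*(7 - 4 - 5) = -18*(-2) = 36)
w = -114/163 (w = (78 + 36)/(-275 + 4*28) = 114/(-275 + 112) = 114/(-163) = 114*(-1/163) = -114/163 ≈ -0.69939)
w*(-58) = -114/163*(-58) = 6612/163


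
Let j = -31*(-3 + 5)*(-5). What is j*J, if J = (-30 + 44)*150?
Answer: 651000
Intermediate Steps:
J = 2100 (J = 14*150 = 2100)
j = 310 (j = -62*(-5) = -31*(-10) = 310)
j*J = 310*2100 = 651000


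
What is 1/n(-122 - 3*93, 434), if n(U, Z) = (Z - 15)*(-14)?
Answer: -1/5866 ≈ -0.00017047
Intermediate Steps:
n(U, Z) = 210 - 14*Z (n(U, Z) = (-15 + Z)*(-14) = 210 - 14*Z)
1/n(-122 - 3*93, 434) = 1/(210 - 14*434) = 1/(210 - 6076) = 1/(-5866) = -1/5866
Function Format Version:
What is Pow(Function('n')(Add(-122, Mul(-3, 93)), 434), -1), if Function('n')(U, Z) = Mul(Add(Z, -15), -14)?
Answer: Rational(-1, 5866) ≈ -0.00017047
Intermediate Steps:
Function('n')(U, Z) = Add(210, Mul(-14, Z)) (Function('n')(U, Z) = Mul(Add(-15, Z), -14) = Add(210, Mul(-14, Z)))
Pow(Function('n')(Add(-122, Mul(-3, 93)), 434), -1) = Pow(Add(210, Mul(-14, 434)), -1) = Pow(Add(210, -6076), -1) = Pow(-5866, -1) = Rational(-1, 5866)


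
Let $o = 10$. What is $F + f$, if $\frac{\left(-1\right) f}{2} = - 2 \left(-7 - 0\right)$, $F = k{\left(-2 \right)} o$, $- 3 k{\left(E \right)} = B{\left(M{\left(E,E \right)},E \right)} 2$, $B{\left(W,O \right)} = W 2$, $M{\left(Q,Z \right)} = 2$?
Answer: $- \frac{164}{3} \approx -54.667$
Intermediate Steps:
$B{\left(W,O \right)} = 2 W$
$k{\left(E \right)} = - \frac{8}{3}$ ($k{\left(E \right)} = - \frac{2 \cdot 2 \cdot 2}{3} = - \frac{4 \cdot 2}{3} = \left(- \frac{1}{3}\right) 8 = - \frac{8}{3}$)
$F = - \frac{80}{3}$ ($F = \left(- \frac{8}{3}\right) 10 = - \frac{80}{3} \approx -26.667$)
$f = -28$ ($f = - 2 \left(- 2 \left(-7 - 0\right)\right) = - 2 \left(- 2 \left(-7 + 0\right)\right) = - 2 \left(\left(-2\right) \left(-7\right)\right) = \left(-2\right) 14 = -28$)
$F + f = - \frac{80}{3} - 28 = - \frac{164}{3}$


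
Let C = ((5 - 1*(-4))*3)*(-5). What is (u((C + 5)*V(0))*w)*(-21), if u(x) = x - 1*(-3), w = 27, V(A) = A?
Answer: -1701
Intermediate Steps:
C = -135 (C = ((5 + 4)*3)*(-5) = (9*3)*(-5) = 27*(-5) = -135)
u(x) = 3 + x (u(x) = x + 3 = 3 + x)
(u((C + 5)*V(0))*w)*(-21) = ((3 + (-135 + 5)*0)*27)*(-21) = ((3 - 130*0)*27)*(-21) = ((3 + 0)*27)*(-21) = (3*27)*(-21) = 81*(-21) = -1701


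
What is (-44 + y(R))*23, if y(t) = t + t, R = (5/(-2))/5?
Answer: -1035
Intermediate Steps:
R = -½ (R = (5*(-½))*(⅕) = -5/2*⅕ = -½ ≈ -0.50000)
y(t) = 2*t
(-44 + y(R))*23 = (-44 + 2*(-½))*23 = (-44 - 1)*23 = -45*23 = -1035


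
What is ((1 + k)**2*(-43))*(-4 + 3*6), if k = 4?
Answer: -15050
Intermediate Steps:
((1 + k)**2*(-43))*(-4 + 3*6) = ((1 + 4)**2*(-43))*(-4 + 3*6) = (5**2*(-43))*(-4 + 18) = (25*(-43))*14 = -1075*14 = -15050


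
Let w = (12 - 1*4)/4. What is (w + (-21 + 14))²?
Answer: 25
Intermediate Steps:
w = 2 (w = (12 - 4)*(¼) = 8*(¼) = 2)
(w + (-21 + 14))² = (2 + (-21 + 14))² = (2 - 7)² = (-5)² = 25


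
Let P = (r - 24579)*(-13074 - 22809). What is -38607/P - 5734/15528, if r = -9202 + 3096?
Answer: -20634424961/55873897740 ≈ -0.36930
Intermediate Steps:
r = -6106
P = 1101069855 (P = (-6106 - 24579)*(-13074 - 22809) = -30685*(-35883) = 1101069855)
-38607/P - 5734/15528 = -38607/1101069855 - 5734/15528 = -38607*1/1101069855 - 5734*1/15528 = -757/21589605 - 2867/7764 = -20634424961/55873897740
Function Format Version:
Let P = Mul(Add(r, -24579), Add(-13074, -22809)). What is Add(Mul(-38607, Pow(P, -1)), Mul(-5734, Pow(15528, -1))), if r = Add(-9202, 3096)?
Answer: Rational(-20634424961, 55873897740) ≈ -0.36930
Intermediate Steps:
r = -6106
P = 1101069855 (P = Mul(Add(-6106, -24579), Add(-13074, -22809)) = Mul(-30685, -35883) = 1101069855)
Add(Mul(-38607, Pow(P, -1)), Mul(-5734, Pow(15528, -1))) = Add(Mul(-38607, Pow(1101069855, -1)), Mul(-5734, Pow(15528, -1))) = Add(Mul(-38607, Rational(1, 1101069855)), Mul(-5734, Rational(1, 15528))) = Add(Rational(-757, 21589605), Rational(-2867, 7764)) = Rational(-20634424961, 55873897740)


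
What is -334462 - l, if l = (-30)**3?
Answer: -307462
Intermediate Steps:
l = -27000
-334462 - l = -334462 - 1*(-27000) = -334462 + 27000 = -307462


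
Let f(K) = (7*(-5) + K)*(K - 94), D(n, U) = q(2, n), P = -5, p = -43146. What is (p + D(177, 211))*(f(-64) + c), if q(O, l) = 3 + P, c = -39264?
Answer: 1019242056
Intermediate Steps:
q(O, l) = -2 (q(O, l) = 3 - 5 = -2)
D(n, U) = -2
f(K) = (-94 + K)*(-35 + K) (f(K) = (-35 + K)*(-94 + K) = (-94 + K)*(-35 + K))
(p + D(177, 211))*(f(-64) + c) = (-43146 - 2)*((3290 + (-64)**2 - 129*(-64)) - 39264) = -43148*((3290 + 4096 + 8256) - 39264) = -43148*(15642 - 39264) = -43148*(-23622) = 1019242056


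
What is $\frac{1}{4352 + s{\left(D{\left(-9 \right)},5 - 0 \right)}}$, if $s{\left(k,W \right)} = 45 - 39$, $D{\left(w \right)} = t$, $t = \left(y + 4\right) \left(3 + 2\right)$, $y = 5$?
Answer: $\frac{1}{4358} \approx 0.00022946$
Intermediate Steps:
$t = 45$ ($t = \left(5 + 4\right) \left(3 + 2\right) = 9 \cdot 5 = 45$)
$D{\left(w \right)} = 45$
$s{\left(k,W \right)} = 6$
$\frac{1}{4352 + s{\left(D{\left(-9 \right)},5 - 0 \right)}} = \frac{1}{4352 + 6} = \frac{1}{4358}$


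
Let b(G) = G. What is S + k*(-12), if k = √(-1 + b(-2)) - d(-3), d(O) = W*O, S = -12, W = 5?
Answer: -192 - 12*I*√3 ≈ -192.0 - 20.785*I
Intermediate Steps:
d(O) = 5*O
k = 15 + I*√3 (k = √(-1 - 2) - 5*(-3) = √(-3) - 1*(-15) = I*√3 + 15 = 15 + I*√3 ≈ 15.0 + 1.732*I)
S + k*(-12) = -12 + (15 + I*√3)*(-12) = -12 + (-180 - 12*I*√3) = -192 - 12*I*√3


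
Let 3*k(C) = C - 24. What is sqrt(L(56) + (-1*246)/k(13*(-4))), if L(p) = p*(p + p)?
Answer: sqrt(9070790)/38 ≈ 79.257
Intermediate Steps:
L(p) = 2*p**2 (L(p) = p*(2*p) = 2*p**2)
k(C) = -8 + C/3 (k(C) = (C - 24)/3 = (-24 + C)/3 = -8 + C/3)
sqrt(L(56) + (-1*246)/k(13*(-4))) = sqrt(2*56**2 + (-1*246)/(-8 + (13*(-4))/3)) = sqrt(2*3136 - 246/(-8 + (1/3)*(-52))) = sqrt(6272 - 246/(-8 - 52/3)) = sqrt(6272 - 246/(-76/3)) = sqrt(6272 - 246*(-3/76)) = sqrt(6272 + 369/38) = sqrt(238705/38) = sqrt(9070790)/38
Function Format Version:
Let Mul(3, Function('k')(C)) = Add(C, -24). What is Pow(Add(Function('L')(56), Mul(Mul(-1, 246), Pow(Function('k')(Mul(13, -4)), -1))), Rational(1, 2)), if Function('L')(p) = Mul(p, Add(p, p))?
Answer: Mul(Rational(1, 38), Pow(9070790, Rational(1, 2))) ≈ 79.257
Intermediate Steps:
Function('L')(p) = Mul(2, Pow(p, 2)) (Function('L')(p) = Mul(p, Mul(2, p)) = Mul(2, Pow(p, 2)))
Function('k')(C) = Add(-8, Mul(Rational(1, 3), C)) (Function('k')(C) = Mul(Rational(1, 3), Add(C, -24)) = Mul(Rational(1, 3), Add(-24, C)) = Add(-8, Mul(Rational(1, 3), C)))
Pow(Add(Function('L')(56), Mul(Mul(-1, 246), Pow(Function('k')(Mul(13, -4)), -1))), Rational(1, 2)) = Pow(Add(Mul(2, Pow(56, 2)), Mul(Mul(-1, 246), Pow(Add(-8, Mul(Rational(1, 3), Mul(13, -4))), -1))), Rational(1, 2)) = Pow(Add(Mul(2, 3136), Mul(-246, Pow(Add(-8, Mul(Rational(1, 3), -52)), -1))), Rational(1, 2)) = Pow(Add(6272, Mul(-246, Pow(Add(-8, Rational(-52, 3)), -1))), Rational(1, 2)) = Pow(Add(6272, Mul(-246, Pow(Rational(-76, 3), -1))), Rational(1, 2)) = Pow(Add(6272, Mul(-246, Rational(-3, 76))), Rational(1, 2)) = Pow(Add(6272, Rational(369, 38)), Rational(1, 2)) = Pow(Rational(238705, 38), Rational(1, 2)) = Mul(Rational(1, 38), Pow(9070790, Rational(1, 2)))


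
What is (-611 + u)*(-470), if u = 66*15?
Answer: -178130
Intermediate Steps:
u = 990
(-611 + u)*(-470) = (-611 + 990)*(-470) = 379*(-470) = -178130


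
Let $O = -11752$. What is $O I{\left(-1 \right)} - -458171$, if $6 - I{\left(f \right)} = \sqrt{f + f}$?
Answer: $387659 + 11752 i \sqrt{2} \approx 3.8766 \cdot 10^{5} + 16620.0 i$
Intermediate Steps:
$I{\left(f \right)} = 6 - \sqrt{2} \sqrt{f}$ ($I{\left(f \right)} = 6 - \sqrt{f + f} = 6 - \sqrt{2 f} = 6 - \sqrt{2} \sqrt{f}$)
$O I{\left(-1 \right)} - -458171 = - 11752 \left(6 - \sqrt{2} \sqrt{-1}\right) - -458171 = - 11752 \left(6 - \sqrt{2} i\right) + 458171 = - 11752 \left(6 - i \sqrt{2}\right) + 458171 = \left(-70512 + 11752 i \sqrt{2}\right) + 458171 = 387659 + 11752 i \sqrt{2}$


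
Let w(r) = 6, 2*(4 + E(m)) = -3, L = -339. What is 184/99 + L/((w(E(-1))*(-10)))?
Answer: 14867/1980 ≈ 7.5086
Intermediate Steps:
E(m) = -11/2 (E(m) = -4 + (1/2)*(-3) = -4 - 3/2 = -11/2)
184/99 + L/((w(E(-1))*(-10))) = 184/99 - 339/(6*(-10)) = 184*(1/99) - 339/(-60) = 184/99 - 339*(-1/60) = 184/99 + 113/20 = 14867/1980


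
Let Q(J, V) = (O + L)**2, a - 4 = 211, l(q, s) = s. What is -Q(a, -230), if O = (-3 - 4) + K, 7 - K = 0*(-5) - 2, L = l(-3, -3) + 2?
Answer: -1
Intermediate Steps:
a = 215 (a = 4 + 211 = 215)
L = -1 (L = -3 + 2 = -1)
K = 9 (K = 7 - (0*(-5) - 2) = 7 - (0 - 2) = 7 - 1*(-2) = 7 + 2 = 9)
O = 2 (O = (-3 - 4) + 9 = -7 + 9 = 2)
Q(J, V) = 1 (Q(J, V) = (2 - 1)**2 = 1**2 = 1)
-Q(a, -230) = -1*1 = -1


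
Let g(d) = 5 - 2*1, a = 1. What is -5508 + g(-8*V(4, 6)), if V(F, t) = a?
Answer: -5505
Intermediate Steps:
V(F, t) = 1
g(d) = 3 (g(d) = 5 - 2 = 3)
-5508 + g(-8*V(4, 6)) = -5508 + 3 = -5505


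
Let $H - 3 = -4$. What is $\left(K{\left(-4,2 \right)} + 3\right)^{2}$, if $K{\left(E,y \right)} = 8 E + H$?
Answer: $900$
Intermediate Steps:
$H = -1$ ($H = 3 - 4 = -1$)
$K{\left(E,y \right)} = -1 + 8 E$ ($K{\left(E,y \right)} = 8 E - 1 = -1 + 8 E$)
$\left(K{\left(-4,2 \right)} + 3\right)^{2} = \left(\left(-1 + 8 \left(-4\right)\right) + 3\right)^{2} = \left(\left(-1 - 32\right) + 3\right)^{2} = \left(-33 + 3\right)^{2} = \left(-30\right)^{2} = 900$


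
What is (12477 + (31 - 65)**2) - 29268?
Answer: -15635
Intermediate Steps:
(12477 + (31 - 65)**2) - 29268 = (12477 + (-34)**2) - 29268 = (12477 + 1156) - 29268 = 13633 - 29268 = -15635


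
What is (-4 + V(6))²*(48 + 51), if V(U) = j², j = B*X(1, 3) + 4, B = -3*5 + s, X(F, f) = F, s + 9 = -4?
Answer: 32391216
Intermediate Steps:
s = -13 (s = -9 - 4 = -13)
B = -28 (B = -3*5 - 13 = -15 - 13 = -28)
j = -24 (j = -28*1 + 4 = -28 + 4 = -24)
V(U) = 576 (V(U) = (-24)² = 576)
(-4 + V(6))²*(48 + 51) = (-4 + 576)²*(48 + 51) = 572²*99 = 327184*99 = 32391216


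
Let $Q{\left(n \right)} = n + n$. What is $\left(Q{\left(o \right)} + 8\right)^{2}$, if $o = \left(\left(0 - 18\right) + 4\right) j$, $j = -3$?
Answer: $8464$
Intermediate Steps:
$o = 42$ ($o = \left(\left(0 - 18\right) + 4\right) \left(-3\right) = \left(-18 + 4\right) \left(-3\right) = \left(-14\right) \left(-3\right) = 42$)
$Q{\left(n \right)} = 2 n$
$\left(Q{\left(o \right)} + 8\right)^{2} = \left(2 \cdot 42 + 8\right)^{2} = \left(84 + 8\right)^{2} = 92^{2} = 8464$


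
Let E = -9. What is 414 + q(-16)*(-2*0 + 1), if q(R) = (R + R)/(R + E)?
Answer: 10382/25 ≈ 415.28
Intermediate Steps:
q(R) = 2*R/(-9 + R) (q(R) = (R + R)/(R - 9) = (2*R)/(-9 + R) = 2*R/(-9 + R))
414 + q(-16)*(-2*0 + 1) = 414 + (2*(-16)/(-9 - 16))*(-2*0 + 1) = 414 + (2*(-16)/(-25))*(0 + 1) = 414 + (2*(-16)*(-1/25))*1 = 414 + (32/25)*1 = 414 + 32/25 = 10382/25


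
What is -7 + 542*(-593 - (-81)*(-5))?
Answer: -540923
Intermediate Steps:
-7 + 542*(-593 - (-81)*(-5)) = -7 + 542*(-593 - 1*405) = -7 + 542*(-593 - 405) = -7 + 542*(-998) = -7 - 540916 = -540923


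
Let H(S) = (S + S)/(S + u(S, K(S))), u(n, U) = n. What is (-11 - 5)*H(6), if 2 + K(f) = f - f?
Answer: -16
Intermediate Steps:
K(f) = -2 (K(f) = -2 + (f - f) = -2 + 0 = -2)
H(S) = 1 (H(S) = (S + S)/(S + S) = (2*S)/((2*S)) = (2*S)*(1/(2*S)) = 1)
(-11 - 5)*H(6) = (-11 - 5)*1 = -16*1 = -16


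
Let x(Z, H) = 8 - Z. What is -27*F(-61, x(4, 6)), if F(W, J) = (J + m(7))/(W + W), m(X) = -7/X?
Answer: 81/122 ≈ 0.66393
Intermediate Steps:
F(W, J) = (-1 + J)/(2*W) (F(W, J) = (J - 7/7)/(W + W) = (J - 7*1/7)/((2*W)) = (J - 1)*(1/(2*W)) = (-1 + J)*(1/(2*W)) = (-1 + J)/(2*W))
-27*F(-61, x(4, 6)) = -27*(-1 + (8 - 1*4))/(2*(-61)) = -27*(-1)*(-1 + (8 - 4))/(2*61) = -27*(-1)*(-1 + 4)/(2*61) = -27*(-1)*3/(2*61) = -27*(-3/122) = 81/122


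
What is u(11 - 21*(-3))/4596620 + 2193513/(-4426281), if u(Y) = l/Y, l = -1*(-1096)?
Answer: -31088263855186/62733289624845 ≈ -0.49556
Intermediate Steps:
l = 1096
u(Y) = 1096/Y
u(11 - 21*(-3))/4596620 + 2193513/(-4426281) = (1096/(11 - 21*(-3)))/4596620 + 2193513/(-4426281) = (1096/(11 + 63))*(1/4596620) + 2193513*(-1/4426281) = (1096/74)*(1/4596620) - 731171/1475427 = (1096*(1/74))*(1/4596620) - 731171/1475427 = (548/37)*(1/4596620) - 731171/1475427 = 137/42518735 - 731171/1475427 = -31088263855186/62733289624845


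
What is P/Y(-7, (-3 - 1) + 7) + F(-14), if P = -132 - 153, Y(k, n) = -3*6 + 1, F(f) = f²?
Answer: 3617/17 ≈ 212.76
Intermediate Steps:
Y(k, n) = -17 (Y(k, n) = -18 + 1 = -17)
P = -285
P/Y(-7, (-3 - 1) + 7) + F(-14) = -285/(-17) + (-14)² = -285*(-1/17) + 196 = 285/17 + 196 = 3617/17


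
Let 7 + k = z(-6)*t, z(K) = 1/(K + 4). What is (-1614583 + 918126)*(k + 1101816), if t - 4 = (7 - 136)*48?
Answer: -769517428671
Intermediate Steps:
z(K) = 1/(4 + K)
t = -6188 (t = 4 + (7 - 136)*48 = 4 - 129*48 = 4 - 6192 = -6188)
k = 3087 (k = -7 - 6188/(4 - 6) = -7 - 6188/(-2) = -7 - 1/2*(-6188) = -7 + 3094 = 3087)
(-1614583 + 918126)*(k + 1101816) = (-1614583 + 918126)*(3087 + 1101816) = -696457*1104903 = -769517428671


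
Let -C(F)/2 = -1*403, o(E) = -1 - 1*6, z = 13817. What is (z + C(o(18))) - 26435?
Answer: -11812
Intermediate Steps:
o(E) = -7 (o(E) = -1 - 6 = -7)
C(F) = 806 (C(F) = -(-2)*403 = -2*(-403) = 806)
(z + C(o(18))) - 26435 = (13817 + 806) - 26435 = 14623 - 26435 = -11812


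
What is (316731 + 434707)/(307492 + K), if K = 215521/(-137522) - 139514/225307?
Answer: 23283057894887252/9527470173616713 ≈ 2.4438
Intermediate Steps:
K = -67744634255/30984669254 (K = 215521*(-1/137522) - 139514*1/225307 = -215521/137522 - 139514/225307 = -67744634255/30984669254 ≈ -2.1864)
(316731 + 434707)/(307492 + K) = (316731 + 434707)/(307492 - 67744634255/30984669254) = 751438/(9527470173616713/30984669254) = 751438*(30984669254/9527470173616713) = 23283057894887252/9527470173616713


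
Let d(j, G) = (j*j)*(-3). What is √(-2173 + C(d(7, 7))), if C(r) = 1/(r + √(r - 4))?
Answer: √((319432 - 2173*I*√151)/(-147 + I*√151)) ≈ 0.e-5 - 46.616*I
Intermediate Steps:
d(j, G) = -3*j² (d(j, G) = j²*(-3) = -3*j²)
C(r) = 1/(r + √(-4 + r))
√(-2173 + C(d(7, 7))) = √(-2173 + 1/(-3*7² + √(-4 - 3*7²))) = √(-2173 + 1/(-3*49 + √(-4 - 3*49))) = √(-2173 + 1/(-147 + √(-4 - 147))) = √(-2173 + 1/(-147 + √(-151))) = √(-2173 + 1/(-147 + I*√151))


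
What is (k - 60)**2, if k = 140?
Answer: 6400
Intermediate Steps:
(k - 60)**2 = (140 - 60)**2 = 80**2 = 6400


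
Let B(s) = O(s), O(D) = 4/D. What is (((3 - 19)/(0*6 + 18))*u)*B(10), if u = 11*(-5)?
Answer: 176/9 ≈ 19.556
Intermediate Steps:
B(s) = 4/s
u = -55
(((3 - 19)/(0*6 + 18))*u)*B(10) = (((3 - 19)/(0*6 + 18))*(-55))*(4/10) = (-16/(0 + 18)*(-55))*(4*(⅒)) = (-16/18*(-55))*(⅖) = (-16*1/18*(-55))*(⅖) = -8/9*(-55)*(⅖) = (440/9)*(⅖) = 176/9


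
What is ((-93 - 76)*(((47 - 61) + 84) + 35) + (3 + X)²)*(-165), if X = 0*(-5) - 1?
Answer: 2927265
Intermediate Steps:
X = -1 (X = 0 - 1 = -1)
((-93 - 76)*(((47 - 61) + 84) + 35) + (3 + X)²)*(-165) = ((-93 - 76)*(((47 - 61) + 84) + 35) + (3 - 1)²)*(-165) = (-169*((-14 + 84) + 35) + 2²)*(-165) = (-169*(70 + 35) + 4)*(-165) = (-169*105 + 4)*(-165) = (-17745 + 4)*(-165) = -17741*(-165) = 2927265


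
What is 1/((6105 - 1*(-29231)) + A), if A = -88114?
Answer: -1/52778 ≈ -1.8947e-5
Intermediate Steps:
1/((6105 - 1*(-29231)) + A) = 1/((6105 - 1*(-29231)) - 88114) = 1/((6105 + 29231) - 88114) = 1/(35336 - 88114) = 1/(-52778) = -1/52778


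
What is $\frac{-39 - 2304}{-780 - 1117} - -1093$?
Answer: $\frac{2075764}{1897} \approx 1094.2$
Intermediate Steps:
$\frac{-39 - 2304}{-780 - 1117} - -1093 = - \frac{2343}{-1897} + 1093 = \left(-2343\right) \left(- \frac{1}{1897}\right) + 1093 = \frac{2343}{1897} + 1093 = \frac{2075764}{1897}$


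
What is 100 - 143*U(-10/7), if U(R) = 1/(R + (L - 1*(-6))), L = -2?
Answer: 799/18 ≈ 44.389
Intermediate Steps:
U(R) = 1/(4 + R) (U(R) = 1/(R + (-2 - 1*(-6))) = 1/(R + (-2 + 6)) = 1/(R + 4) = 1/(4 + R))
100 - 143*U(-10/7) = 100 - 143/(4 - 10/7) = 100 - 143/18/7 = 100 - 143*7/18 = 100 - 1001/18 = 799/18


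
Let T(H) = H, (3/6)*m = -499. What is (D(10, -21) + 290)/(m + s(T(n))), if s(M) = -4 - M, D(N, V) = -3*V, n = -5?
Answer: -353/997 ≈ -0.35406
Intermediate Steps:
m = -998 (m = 2*(-499) = -998)
(D(10, -21) + 290)/(m + s(T(n))) = (-3*(-21) + 290)/(-998 + (-4 - 1*(-5))) = (63 + 290)/(-998 + (-4 + 5)) = 353/(-998 + 1) = 353/(-997) = 353*(-1/997) = -353/997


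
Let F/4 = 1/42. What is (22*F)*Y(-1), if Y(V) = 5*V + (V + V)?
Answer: -44/3 ≈ -14.667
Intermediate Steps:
F = 2/21 (F = 4/42 = 4*(1/42) = 2/21 ≈ 0.095238)
Y(V) = 7*V (Y(V) = 5*V + 2*V = 7*V)
(22*F)*Y(-1) = (22*(2/21))*(7*(-1)) = (44/21)*(-7) = -44/3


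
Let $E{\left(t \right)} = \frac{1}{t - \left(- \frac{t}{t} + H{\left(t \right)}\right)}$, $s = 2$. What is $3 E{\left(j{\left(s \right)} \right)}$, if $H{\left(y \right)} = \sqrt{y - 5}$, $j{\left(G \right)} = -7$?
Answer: $- \frac{3}{8} + \frac{i \sqrt{3}}{8} \approx -0.375 + 0.21651 i$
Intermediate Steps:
$H{\left(y \right)} = \sqrt{-5 + y}$
$E{\left(t \right)} = \frac{1}{1 + t - \sqrt{-5 + t}}$ ($E{\left(t \right)} = \frac{1}{t - \left(\sqrt{-5 + t} - \frac{t}{t}\right)} = \frac{1}{t - \left(-1 + \sqrt{-5 + t}\right)} = \frac{1}{1 + t - \sqrt{-5 + t}}$)
$3 E{\left(j{\left(s \right)} \right)} = \frac{3}{1 - 7 - \sqrt{-5 - 7}} = \frac{3}{1 - 7 - \sqrt{-12}} = \frac{3}{1 - 7 - 2 i \sqrt{3}} = \frac{3}{-6 - 2 i \sqrt{3}}$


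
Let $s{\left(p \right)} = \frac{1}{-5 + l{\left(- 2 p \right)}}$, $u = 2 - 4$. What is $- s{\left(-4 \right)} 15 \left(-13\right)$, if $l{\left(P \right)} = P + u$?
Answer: $195$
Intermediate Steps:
$u = -2$ ($u = 2 - 4 = -2$)
$l{\left(P \right)} = -2 + P$ ($l{\left(P \right)} = P - 2 = -2 + P$)
$s{\left(p \right)} = \frac{1}{-7 - 2 p}$ ($s{\left(p \right)} = \frac{1}{-5 - \left(2 + 2 p\right)} = \frac{1}{-7 - 2 p}$)
$- s{\left(-4 \right)} 15 \left(-13\right) = - - \frac{1}{7 + 2 \left(-4\right)} 15 \left(-13\right) = - - \frac{1}{7 - 8} \cdot 15 \left(-13\right) = - - \frac{1}{-1} \cdot 15 \left(-13\right) = - \left(-1\right) \left(-1\right) 15 \left(-13\right) = - 1 \cdot 15 \left(-13\right) = - 15 \left(-13\right) = \left(-1\right) \left(-195\right) = 195$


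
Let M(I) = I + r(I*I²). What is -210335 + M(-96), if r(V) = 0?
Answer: -210431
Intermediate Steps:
M(I) = I (M(I) = I + 0 = I)
-210335 + M(-96) = -210335 - 96 = -210431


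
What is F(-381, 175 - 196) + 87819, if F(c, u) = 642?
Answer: 88461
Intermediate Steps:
F(-381, 175 - 196) + 87819 = 642 + 87819 = 88461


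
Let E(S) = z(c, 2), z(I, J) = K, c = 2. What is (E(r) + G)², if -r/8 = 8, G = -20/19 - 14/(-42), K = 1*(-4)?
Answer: 72361/3249 ≈ 22.272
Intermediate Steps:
K = -4
G = -41/57 (G = -20*1/19 - 14*(-1/42) = -20/19 + ⅓ = -41/57 ≈ -0.71930)
r = -64 (r = -8*8 = -64)
z(I, J) = -4
E(S) = -4
(E(r) + G)² = (-4 - 41/57)² = (-269/57)² = 72361/3249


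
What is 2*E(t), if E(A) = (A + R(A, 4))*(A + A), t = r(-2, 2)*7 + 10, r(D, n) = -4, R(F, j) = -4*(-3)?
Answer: 432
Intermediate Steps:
R(F, j) = 12
t = -18 (t = -4*7 + 10 = -28 + 10 = -18)
E(A) = 2*A*(12 + A) (E(A) = (A + 12)*(A + A) = (12 + A)*(2*A) = 2*A*(12 + A))
2*E(t) = 2*(2*(-18)*(12 - 18)) = 2*(2*(-18)*(-6)) = 2*216 = 432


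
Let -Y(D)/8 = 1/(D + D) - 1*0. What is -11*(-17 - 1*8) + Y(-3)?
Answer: 829/3 ≈ 276.33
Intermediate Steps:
Y(D) = -4/D (Y(D) = -8*(1/(D + D) - 1*0) = -8*(1/(2*D) + 0) = -4/D)
-11*(-17 - 1*8) + Y(-3) = -11*(-17 - 1*8) - 4/(-3) = -11*(-17 - 8) - 4*(-1/3) = -11*(-25) + 4/3 = 275 + 4/3 = 829/3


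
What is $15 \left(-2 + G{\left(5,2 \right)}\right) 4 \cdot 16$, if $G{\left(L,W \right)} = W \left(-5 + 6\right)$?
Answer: $0$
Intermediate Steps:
$G{\left(L,W \right)} = W$ ($G{\left(L,W \right)} = W 1 = W$)
$15 \left(-2 + G{\left(5,2 \right)}\right) 4 \cdot 16 = 15 \left(-2 + 2\right) 4 \cdot 16 = 15 \cdot 0 \cdot 4 \cdot 16 = 15 \cdot 0 \cdot 16 = 0 \cdot 16 = 0$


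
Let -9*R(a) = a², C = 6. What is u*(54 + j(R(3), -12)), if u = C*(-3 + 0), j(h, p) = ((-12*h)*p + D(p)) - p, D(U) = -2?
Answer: 1440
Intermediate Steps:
R(a) = -a²/9
j(h, p) = -2 - p - 12*h*p (j(h, p) = ((-12*h)*p - 2) - p = (-12*h*p - 2) - p = (-2 - 12*h*p) - p = -2 - p - 12*h*p)
u = -18 (u = 6*(-3 + 0) = 6*(-3) = -18)
u*(54 + j(R(3), -12)) = -18*(54 + (-2 - 1*(-12) - 12*(-⅑*3²)*(-12))) = -18*(54 + (-2 + 12 - 12*(-⅑*9)*(-12))) = -18*(54 + (-2 + 12 - 12*(-1)*(-12))) = -18*(54 + (-2 + 12 - 144)) = -18*(54 - 134) = -18*(-80) = 1440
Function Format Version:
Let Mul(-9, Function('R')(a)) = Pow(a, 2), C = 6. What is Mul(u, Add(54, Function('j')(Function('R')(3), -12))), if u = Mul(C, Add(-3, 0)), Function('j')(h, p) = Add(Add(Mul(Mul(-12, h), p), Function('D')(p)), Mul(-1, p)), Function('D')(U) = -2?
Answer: 1440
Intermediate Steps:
Function('R')(a) = Mul(Rational(-1, 9), Pow(a, 2))
Function('j')(h, p) = Add(-2, Mul(-1, p), Mul(-12, h, p)) (Function('j')(h, p) = Add(Add(Mul(Mul(-12, h), p), -2), Mul(-1, p)) = Add(Add(Mul(-12, h, p), -2), Mul(-1, p)) = Add(Add(-2, Mul(-12, h, p)), Mul(-1, p)) = Add(-2, Mul(-1, p), Mul(-12, h, p)))
u = -18 (u = Mul(6, Add(-3, 0)) = Mul(6, -3) = -18)
Mul(u, Add(54, Function('j')(Function('R')(3), -12))) = Mul(-18, Add(54, Add(-2, Mul(-1, -12), Mul(-12, Mul(Rational(-1, 9), Pow(3, 2)), -12)))) = Mul(-18, Add(54, Add(-2, 12, Mul(-12, Mul(Rational(-1, 9), 9), -12)))) = Mul(-18, Add(54, Add(-2, 12, Mul(-12, -1, -12)))) = Mul(-18, Add(54, Add(-2, 12, -144))) = Mul(-18, Add(54, -134)) = Mul(-18, -80) = 1440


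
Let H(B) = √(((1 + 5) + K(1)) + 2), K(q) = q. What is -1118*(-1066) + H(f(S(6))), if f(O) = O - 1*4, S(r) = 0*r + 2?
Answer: 1191791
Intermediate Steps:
S(r) = 2 (S(r) = 0 + 2 = 2)
f(O) = -4 + O (f(O) = O - 4 = -4 + O)
H(B) = 3 (H(B) = √(((1 + 5) + 1) + 2) = √((6 + 1) + 2) = √(7 + 2) = √9 = 3)
-1118*(-1066) + H(f(S(6))) = -1118*(-1066) + 3 = 1191788 + 3 = 1191791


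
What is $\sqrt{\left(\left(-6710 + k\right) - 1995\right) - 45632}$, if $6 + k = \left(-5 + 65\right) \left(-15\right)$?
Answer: $i \sqrt{55243} \approx 235.04 i$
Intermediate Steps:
$k = -906$ ($k = -6 + \left(-5 + 65\right) \left(-15\right) = -6 + 60 \left(-15\right) = -6 - 900 = -906$)
$\sqrt{\left(\left(-6710 + k\right) - 1995\right) - 45632} = \sqrt{\left(\left(-6710 - 906\right) - 1995\right) - 45632} = \sqrt{\left(-7616 - 1995\right) - 45632} = \sqrt{-9611 - 45632} = \sqrt{-55243} = i \sqrt{55243}$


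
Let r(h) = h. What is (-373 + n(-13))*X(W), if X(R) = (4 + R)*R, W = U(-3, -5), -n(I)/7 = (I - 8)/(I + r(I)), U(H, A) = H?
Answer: 29535/26 ≈ 1136.0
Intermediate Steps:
n(I) = -7*(-8 + I)/(2*I) (n(I) = -7*(I - 8)/(I + I) = -7*(-8 + I)/(2*I))
W = -3
X(R) = R*(4 + R)
(-373 + n(-13))*X(W) = (-373 + (-7/2 + 28/(-13)))*(-3*(4 - 3)) = (-373 + (-7/2 + 28*(-1/13)))*(-3*1) = (-373 + (-7/2 - 28/13))*(-3) = (-373 - 147/26)*(-3) = -9845/26*(-3) = 29535/26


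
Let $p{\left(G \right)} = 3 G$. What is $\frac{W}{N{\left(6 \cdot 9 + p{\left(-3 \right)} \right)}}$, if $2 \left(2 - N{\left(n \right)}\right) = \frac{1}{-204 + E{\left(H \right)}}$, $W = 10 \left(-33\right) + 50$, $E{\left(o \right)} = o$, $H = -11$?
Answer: $- \frac{17200}{123} \approx -139.84$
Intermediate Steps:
$W = -280$ ($W = -330 + 50 = -280$)
$N{\left(n \right)} = \frac{861}{430}$ ($N{\left(n \right)} = 2 - \frac{1}{2 \left(-204 - 11\right)} = 2 - \frac{1}{2 \left(-215\right)} = 2 - - \frac{1}{430} = 2 + \frac{1}{430} = \frac{861}{430}$)
$\frac{W}{N{\left(6 \cdot 9 + p{\left(-3 \right)} \right)}} = - \frac{280}{\frac{861}{430}} = \left(-280\right) \frac{430}{861} = - \frac{17200}{123}$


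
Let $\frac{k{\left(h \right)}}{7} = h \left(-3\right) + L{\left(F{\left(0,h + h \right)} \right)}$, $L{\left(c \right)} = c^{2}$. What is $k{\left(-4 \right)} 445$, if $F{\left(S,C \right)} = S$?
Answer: $37380$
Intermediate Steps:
$k{\left(h \right)} = - 21 h$ ($k{\left(h \right)} = 7 \left(h \left(-3\right) + 0^{2}\right) = 7 \left(- 3 h + 0\right) = 7 \left(- 3 h\right) = - 21 h$)
$k{\left(-4 \right)} 445 = \left(-21\right) \left(-4\right) 445 = 84 \cdot 445 = 37380$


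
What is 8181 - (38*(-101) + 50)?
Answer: 11969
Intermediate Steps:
8181 - (38*(-101) + 50) = 8181 - (-3838 + 50) = 8181 - 1*(-3788) = 8181 + 3788 = 11969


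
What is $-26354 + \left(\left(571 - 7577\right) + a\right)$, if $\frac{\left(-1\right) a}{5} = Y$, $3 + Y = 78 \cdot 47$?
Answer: $-51675$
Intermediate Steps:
$Y = 3663$ ($Y = -3 + 78 \cdot 47 = -3 + 3666 = 3663$)
$a = -18315$ ($a = \left(-5\right) 3663 = -18315$)
$-26354 + \left(\left(571 - 7577\right) + a\right) = -26354 + \left(\left(571 - 7577\right) - 18315\right) = -26354 - 25321 = -51675$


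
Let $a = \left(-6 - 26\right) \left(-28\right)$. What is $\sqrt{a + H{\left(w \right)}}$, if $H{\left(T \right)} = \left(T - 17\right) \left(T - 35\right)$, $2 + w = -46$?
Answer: $3 \sqrt{699} \approx 79.316$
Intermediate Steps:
$w = -48$ ($w = -2 - 46 = -48$)
$H{\left(T \right)} = \left(-35 + T\right) \left(-17 + T\right)$ ($H{\left(T \right)} = \left(-17 + T\right) \left(-35 + T\right) = \left(-35 + T\right) \left(-17 + T\right)$)
$a = 896$ ($a = \left(-32\right) \left(-28\right) = 896$)
$\sqrt{a + H{\left(w \right)}} = \sqrt{896 + \left(595 + \left(-48\right)^{2} - -2496\right)} = \sqrt{896 + \left(595 + 2304 + 2496\right)} = \sqrt{896 + 5395} = \sqrt{6291} = 3 \sqrt{699}$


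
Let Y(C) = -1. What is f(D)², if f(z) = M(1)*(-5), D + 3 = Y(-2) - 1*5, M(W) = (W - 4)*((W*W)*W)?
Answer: 225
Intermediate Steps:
M(W) = W³*(-4 + W) (M(W) = (-4 + W)*(W²*W) = (-4 + W)*W³ = W³*(-4 + W))
D = -9 (D = -3 + (-1 - 1*5) = -3 + (-1 - 5) = -3 - 6 = -9)
f(z) = 15 (f(z) = (1³*(-4 + 1))*(-5) = (1*(-3))*(-5) = -3*(-5) = 15)
f(D)² = 15² = 225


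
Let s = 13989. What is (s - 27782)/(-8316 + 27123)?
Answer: -13793/18807 ≈ -0.73340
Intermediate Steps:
(s - 27782)/(-8316 + 27123) = (13989 - 27782)/(-8316 + 27123) = -13793/18807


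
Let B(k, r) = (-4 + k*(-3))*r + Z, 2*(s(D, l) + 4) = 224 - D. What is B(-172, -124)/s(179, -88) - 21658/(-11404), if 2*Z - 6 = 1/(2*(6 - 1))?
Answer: -1808954242/527435 ≈ -3429.7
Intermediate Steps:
s(D, l) = 108 - D/2 (s(D, l) = -4 + (224 - D)/2 = -4 + (112 - D/2) = 108 - D/2)
Z = 61/20 (Z = 3 + 1/(2*((2*(6 - 1)))) = 3 + 1/(2*((2*5))) = 3 + (½)/10 = 3 + (½)*(⅒) = 3 + 1/20 = 61/20 ≈ 3.0500)
B(k, r) = 61/20 + r*(-4 - 3*k) (B(k, r) = (-4 + k*(-3))*r + 61/20 = (-4 - 3*k)*r + 61/20 = r*(-4 - 3*k) + 61/20 = 61/20 + r*(-4 - 3*k))
B(-172, -124)/s(179, -88) - 21658/(-11404) = (61/20 - 4*(-124) - 3*(-172)*(-124))/(108 - ½*179) - 21658/(-11404) = (61/20 + 496 - 63984)/(108 - 179/2) - 21658*(-1/11404) = -1269699/(20*37/2) + 10829/5702 = -1269699/20*2/37 + 10829/5702 = -1269699/370 + 10829/5702 = -1808954242/527435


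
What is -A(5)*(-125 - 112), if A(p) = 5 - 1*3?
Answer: 474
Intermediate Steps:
A(p) = 2 (A(p) = 5 - 3 = 2)
-A(5)*(-125 - 112) = -2*(-125 - 112) = -2*(-237) = -1*(-474) = 474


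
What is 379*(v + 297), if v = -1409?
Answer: -421448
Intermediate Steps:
379*(v + 297) = 379*(-1409 + 297) = 379*(-1112) = -421448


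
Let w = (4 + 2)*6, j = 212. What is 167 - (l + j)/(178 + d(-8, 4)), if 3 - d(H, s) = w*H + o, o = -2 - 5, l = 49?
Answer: 79231/476 ≈ 166.45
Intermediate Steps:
w = 36 (w = 6*6 = 36)
o = -7
d(H, s) = 10 - 36*H (d(H, s) = 3 - (36*H - 7) = 3 - (-7 + 36*H) = 3 + (7 - 36*H) = 10 - 36*H)
167 - (l + j)/(178 + d(-8, 4)) = 167 - (49 + 212)/(178 + (10 - 36*(-8))) = 167 - 261/(178 + (10 + 288)) = 167 - 261/(178 + 298) = 167 - 261/476 = 79231/476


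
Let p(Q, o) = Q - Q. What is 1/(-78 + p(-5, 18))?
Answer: -1/78 ≈ -0.012821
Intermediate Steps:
p(Q, o) = 0
1/(-78 + p(-5, 18)) = 1/(-78 + 0) = 1/(-78) = -1/78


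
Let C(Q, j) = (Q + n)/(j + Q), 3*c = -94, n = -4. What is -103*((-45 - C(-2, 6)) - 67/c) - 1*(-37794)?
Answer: 1976550/47 ≈ 42054.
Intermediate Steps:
c = -94/3 (c = (1/3)*(-94) = -94/3 ≈ -31.333)
C(Q, j) = (-4 + Q)/(Q + j) (C(Q, j) = (Q - 4)/(j + Q) = (-4 + Q)/(Q + j))
-103*((-45 - C(-2, 6)) - 67/c) - 1*(-37794) = -103*((-45 - (-4 - 2)/(-2 + 6)) - 67/(-94/3)) - 1*(-37794) = -103*((-45 - (-6)/4) - 67*(-3/94)) + 37794 = -103*((-45 - (-6)/4) + 201/94) + 37794 = -103*((-45 - 1*(-3/2)) + 201/94) + 37794 = -103*((-45 + 3/2) + 201/94) + 37794 = -103*(-87/2 + 201/94) + 37794 = -103*(-1944/47) + 37794 = 200232/47 + 37794 = 1976550/47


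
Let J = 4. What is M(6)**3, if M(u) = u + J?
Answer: 1000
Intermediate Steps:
M(u) = 4 + u (M(u) = u + 4 = 4 + u)
M(6)**3 = (4 + 6)**3 = 10**3 = 1000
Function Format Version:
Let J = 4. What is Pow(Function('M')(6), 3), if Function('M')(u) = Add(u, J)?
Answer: 1000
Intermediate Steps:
Function('M')(u) = Add(4, u) (Function('M')(u) = Add(u, 4) = Add(4, u))
Pow(Function('M')(6), 3) = Pow(Add(4, 6), 3) = Pow(10, 3) = 1000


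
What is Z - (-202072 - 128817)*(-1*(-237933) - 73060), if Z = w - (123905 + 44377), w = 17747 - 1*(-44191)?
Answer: 54554555753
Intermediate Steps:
w = 61938 (w = 17747 + 44191 = 61938)
Z = -106344 (Z = 61938 - (123905 + 44377) = 61938 - 1*168282 = 61938 - 168282 = -106344)
Z - (-202072 - 128817)*(-1*(-237933) - 73060) = -106344 - (-202072 - 128817)*(-1*(-237933) - 73060) = -106344 - (-330889)*(237933 - 73060) = -106344 - (-330889)*164873 = -106344 - 1*(-54554662097) = -106344 + 54554662097 = 54554555753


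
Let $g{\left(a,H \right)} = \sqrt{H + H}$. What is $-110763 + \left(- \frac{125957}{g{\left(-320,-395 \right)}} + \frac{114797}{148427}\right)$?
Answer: $- \frac{16440105004}{148427} + \frac{125957 i \sqrt{790}}{790} \approx -1.1076 \cdot 10^{5} + 4481.4 i$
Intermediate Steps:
$g{\left(a,H \right)} = \sqrt{2} \sqrt{H}$ ($g{\left(a,H \right)} = \sqrt{2 H} = \sqrt{2} \sqrt{H}$)
$-110763 + \left(- \frac{125957}{g{\left(-320,-395 \right)}} + \frac{114797}{148427}\right) = -110763 + \left(- \frac{125957}{\sqrt{2} \sqrt{-395}} + \frac{114797}{148427}\right) = -110763 + \left(- \frac{125957}{\sqrt{2} i \sqrt{395}} + 114797 \cdot \frac{1}{148427}\right) = -110763 + \left(- \frac{125957}{i \sqrt{790}} + \frac{114797}{148427}\right) = -110763 + \left(- 125957 \left(- \frac{i \sqrt{790}}{790}\right) + \frac{114797}{148427}\right) = -110763 + \left(\frac{125957 i \sqrt{790}}{790} + \frac{114797}{148427}\right) = -110763 + \left(\frac{114797}{148427} + \frac{125957 i \sqrt{790}}{790}\right) = - \frac{16440105004}{148427} + \frac{125957 i \sqrt{790}}{790}$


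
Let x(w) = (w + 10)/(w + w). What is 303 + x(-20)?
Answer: 1213/4 ≈ 303.25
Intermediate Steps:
x(w) = (10 + w)/(2*w) (x(w) = (10 + w)/((2*w)) = (10 + w)*(1/(2*w)) = (10 + w)/(2*w))
303 + x(-20) = 303 + (½)*(10 - 20)/(-20) = 303 + (½)*(-1/20)*(-10) = 303 + ¼ = 1213/4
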